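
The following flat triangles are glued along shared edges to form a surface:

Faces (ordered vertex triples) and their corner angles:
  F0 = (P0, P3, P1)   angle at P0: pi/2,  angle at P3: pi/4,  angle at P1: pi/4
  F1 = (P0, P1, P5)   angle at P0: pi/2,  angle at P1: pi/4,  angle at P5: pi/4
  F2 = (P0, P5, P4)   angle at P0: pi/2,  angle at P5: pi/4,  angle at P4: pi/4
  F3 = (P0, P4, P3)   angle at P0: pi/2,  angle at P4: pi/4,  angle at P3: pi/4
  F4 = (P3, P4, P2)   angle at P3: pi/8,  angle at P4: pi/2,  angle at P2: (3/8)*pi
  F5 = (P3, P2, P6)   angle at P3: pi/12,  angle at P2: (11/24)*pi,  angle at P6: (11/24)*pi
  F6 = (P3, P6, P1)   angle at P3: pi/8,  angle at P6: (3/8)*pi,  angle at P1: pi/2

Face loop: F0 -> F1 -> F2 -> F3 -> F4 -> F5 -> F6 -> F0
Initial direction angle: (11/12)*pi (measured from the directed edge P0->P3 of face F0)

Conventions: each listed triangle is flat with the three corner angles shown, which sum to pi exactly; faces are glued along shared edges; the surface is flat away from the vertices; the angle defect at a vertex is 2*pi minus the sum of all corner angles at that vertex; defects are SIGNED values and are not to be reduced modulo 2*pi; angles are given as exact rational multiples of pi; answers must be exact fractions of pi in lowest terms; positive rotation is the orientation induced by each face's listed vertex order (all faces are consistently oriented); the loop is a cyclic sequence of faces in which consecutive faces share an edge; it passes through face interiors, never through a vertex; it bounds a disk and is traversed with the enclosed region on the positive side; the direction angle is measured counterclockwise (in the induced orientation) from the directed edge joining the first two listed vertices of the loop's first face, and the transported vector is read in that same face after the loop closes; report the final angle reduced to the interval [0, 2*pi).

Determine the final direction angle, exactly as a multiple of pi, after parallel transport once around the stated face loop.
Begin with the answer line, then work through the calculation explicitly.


Answer: final direction angle = pi/12

enclosed vertex P0: corner angles sum to 2*pi, defect = 2*pi - 2*pi = 0
enclosed vertex P3: corner angles sum to (5/6)*pi, defect = 2*pi - (5/6)*pi = (7/6)*pi
transport around the loop rotates by the sum of enclosed defects; add to the initial angle mod 2*pi
final angle = (11/12)*pi + (7/6)*pi = pi/12 (mod 2*pi)


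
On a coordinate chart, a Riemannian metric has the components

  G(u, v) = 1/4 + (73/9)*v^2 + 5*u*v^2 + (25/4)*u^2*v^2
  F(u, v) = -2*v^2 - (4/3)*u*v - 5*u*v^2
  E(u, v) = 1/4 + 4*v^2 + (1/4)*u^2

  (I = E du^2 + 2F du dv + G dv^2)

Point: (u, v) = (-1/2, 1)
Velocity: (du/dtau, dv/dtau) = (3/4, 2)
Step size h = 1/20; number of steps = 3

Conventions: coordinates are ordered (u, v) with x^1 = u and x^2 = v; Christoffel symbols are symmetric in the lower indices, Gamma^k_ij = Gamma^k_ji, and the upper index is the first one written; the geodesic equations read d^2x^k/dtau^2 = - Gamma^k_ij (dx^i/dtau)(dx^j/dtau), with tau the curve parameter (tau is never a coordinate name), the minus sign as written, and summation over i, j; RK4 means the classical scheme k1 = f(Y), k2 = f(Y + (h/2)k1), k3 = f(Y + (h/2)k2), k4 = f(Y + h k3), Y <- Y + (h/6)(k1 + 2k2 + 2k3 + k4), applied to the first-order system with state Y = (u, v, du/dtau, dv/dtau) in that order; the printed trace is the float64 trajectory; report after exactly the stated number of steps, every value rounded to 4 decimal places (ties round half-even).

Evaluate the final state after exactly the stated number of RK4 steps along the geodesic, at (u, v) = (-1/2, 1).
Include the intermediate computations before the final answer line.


f(Y) = (du/dtau, dv/dtau, -Gamma^u_ij Y'^i Y'^j, -Gamma^v_ij Y'^i Y'^j) with the Gammas evaluated at the stage position; h = 0.050000; intermediate values shown to 6 dp
step 0: u = -0.5000, v = 1.0000, du/dtau = 0.7500, dv/dtau = 2.0000
step 1:
  k1: at (u, v) = (-0.500000, 1.000000), (du/dtau, dv/dtau) = (0.750000, 2.000000); Gamma_uuu = 0.363016, Gamma_uuv = 0.992510, Gamma_uvv = 0.281968, Gamma_vuu = -1.449005, Gamma_vuv = -0.240170, Gamma_vvv = 0.922011; k1 = (0.750000, 2.000000, -4.309598, -2.152467)
  k2: at (u, v) = (-0.481250, 1.050000), (du/dtau, dv/dtau) = (0.642260, 1.946188); Gamma_uuu = 0.309377, Gamma_uuv = 0.937310, Gamma_uvv = 0.223361, Gamma_vuu = -1.408583, Gamma_vuv = -0.198044, Gamma_vvv = 0.892320; k2 = (0.642260, 1.946188, -3.316827, -2.303662)
  k3: at (u, v) = (-0.483943, 1.048655), (du/dtau, dv/dtau) = (0.667079, 1.942408); Gamma_uuu = 0.315330, Gamma_uuv = 0.940152, Gamma_uvv = 0.230998, Gamma_vuu = -1.410399, Gamma_vuv = -0.202877, Gamma_vvv = 0.891851; k3 = (0.667079, 1.942408, -3.448249, -2.211536)
  k4: at (u, v) = (-0.466646, 1.097120), (du/dtau, dv/dtau) = (0.577588, 1.889423); Gamma_uuu = 0.268336, Gamma_uuv = 0.892427, Gamma_uvv = 0.179470, Gamma_vuu = -1.375173, Gamma_vuv = -0.166068, Gamma_vvv = 0.863714; k4 = (0.577588, 1.889423, -2.678037, -2.262158)
  Y <- Y + (h/6)(k1 + 2k2 + 2k3 + k4): u = -0.4671, v = 1.0972, du/dtau = 0.5790, dv/dtau = 1.8880
step 2:
  k1: at (u, v) = (-0.467114, 1.097222), (du/dtau, dv/dtau) = (0.579018, 1.887958); Gamma_uuu = 0.269258, Gamma_uuv = 0.892612, Gamma_uvv = 0.180730, Gamma_vuu = -1.375264, Gamma_vuv = -0.166829, Gamma_vvv = 0.863414; k1 = (0.579018, 1.887958, -2.686002, -2.251725)
  k2: at (u, v) = (-0.452639, 1.144421), (du/dtau, dv/dtau) = (0.511868, 1.831665); Gamma_uuu = 0.230902, Gamma_uuv = 0.851891, Gamma_uvv = 0.139215, Gamma_vuu = -1.344775, Gamma_vuv = -0.136961, Gamma_vvv = 0.835980; k2 = (0.511868, 1.831665, -2.124981, -2.195545)
  k3: at (u, v) = (-0.454318, 1.143013), (du/dtau, dv/dtau) = (0.525894, 1.833070); Gamma_uuu = 0.234458, Gamma_uuv = 0.853636, Gamma_uvv = 0.143715, Gamma_vuu = -1.346003, Gamma_vuv = -0.139835, Gamma_vvv = 0.836278; k3 = (0.525894, 1.833070, -2.193556, -2.168154)
  k4: at (u, v) = (-0.440820, 1.188875), (du/dtau, dv/dtau) = (0.469341, 1.779550); Gamma_uuu = 0.200240, Gamma_uuv = 0.817716, Gamma_uvv = 0.106417, Gamma_vuu = -1.318905, Gamma_vuv = -0.113214, Gamma_vvv = 0.810562; k4 = (0.469341, 1.779550, -1.747049, -2.087242)
  Y <- Y + (h/6)(k1 + 2k2 + 2k3 + k4): u = -0.4411, v = 1.1889, du/dtau = 0.4701, dv/dtau = 1.7791
step 3:
  k1: at (u, v) = (-0.441082, 1.188863), (du/dtau, dv/dtau) = (0.470101, 1.779072); Gamma_uuu = 0.200743, Gamma_uuv = 0.817827, Gamma_uvv = 0.107094, Gamma_vuu = -1.318979, Gamma_vuv = -0.113628, Gamma_vvv = 0.810482; k1 = (0.470101, 1.779072, -1.751295, -2.083702)
  k2: at (u, v) = (-0.429330, 1.233340), (du/dtau, dv/dtau) = (0.426318, 1.726979); Gamma_uuu = 0.171755, Gamma_uuv = 0.786455, Gamma_uvv = 0.075636, Gamma_vuu = -1.295071, Gamma_vuv = -0.091152, Gamma_vvv = 0.786159; k2 = (0.426318, 1.726979, -1.414842, -1.975089)
  k3: at (u, v) = (-0.430424, 1.232038), (du/dtau, dv/dtau) = (0.434730, 1.729695); Gamma_uuu = 0.173985, Gamma_uuv = 0.787586, Gamma_uvv = 0.078442, Gamma_vuu = -1.295922, Gamma_vuv = -0.092950, Gamma_vvv = 0.786648; k3 = (0.434730, 1.729695, -1.452017, -1.968823)
  k4: at (u, v) = (-0.419346, 1.275348), (du/dtau, dv/dtau) = (0.397500, 1.680631); Gamma_uuu = 0.147702, Gamma_uuv = 0.759492, Gamma_uvv = 0.049653, Gamma_vuu = -1.274351, Gamma_vuv = -0.072565, Gamma_vvv = 0.763859; k4 = (0.397500, 1.680631, -1.178341, -1.859225)
  Y <- Y + (h/6)(k1 + 2k2 + 2k3 + k4): u = -0.4195, v = 1.2753, du/dtau = 0.3979, dv/dtau = 1.6805

Answer: u = -0.4195, v = 1.2753, du/dtau = 0.3979, dv/dtau = 1.6805


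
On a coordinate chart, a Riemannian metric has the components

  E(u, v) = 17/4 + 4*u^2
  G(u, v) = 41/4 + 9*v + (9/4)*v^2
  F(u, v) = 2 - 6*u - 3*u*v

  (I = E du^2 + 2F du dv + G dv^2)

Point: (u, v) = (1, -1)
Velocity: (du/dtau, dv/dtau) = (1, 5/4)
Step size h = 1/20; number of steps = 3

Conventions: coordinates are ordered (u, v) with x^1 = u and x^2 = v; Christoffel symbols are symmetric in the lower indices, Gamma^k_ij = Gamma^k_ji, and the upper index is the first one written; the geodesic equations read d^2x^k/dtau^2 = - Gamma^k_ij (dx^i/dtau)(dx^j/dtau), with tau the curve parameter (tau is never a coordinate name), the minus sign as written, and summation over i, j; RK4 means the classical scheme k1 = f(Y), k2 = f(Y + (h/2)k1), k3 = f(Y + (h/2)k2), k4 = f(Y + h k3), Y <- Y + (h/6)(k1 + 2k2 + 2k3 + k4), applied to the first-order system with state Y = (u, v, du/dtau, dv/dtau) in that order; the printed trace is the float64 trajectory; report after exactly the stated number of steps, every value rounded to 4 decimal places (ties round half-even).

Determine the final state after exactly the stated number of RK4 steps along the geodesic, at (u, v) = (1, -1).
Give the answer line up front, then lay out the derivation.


Answer: u = 1.1507, v = -0.8137, du/dtau = 1.0081, dv/dtau = 1.2346

f(Y) = (du/dtau, dv/dtau, -Gamma^u_ij Y'^i Y'^j, -Gamma^v_ij Y'^i Y'^j) with the Gammas evaluated at the stage position; h = 0.050000; intermediate values shown to 6 dp
step 0: u = 1.0000, v = -1.0000, du/dtau = 1.0000, dv/dtau = 1.2500
step 1:
  k1: at (u, v) = (1.000000, -1.000000), (du/dtau, dv/dtau) = (1.000000, 1.250000); Gamma_uuu = 0.394619, Gamma_uuv = 0.000000, Gamma_uvv = -0.295964, Gamma_vuu = -0.744395, Gamma_vuv = 0.000000, Gamma_vvv = 0.558296; k1 = (1.000000, 1.250000, 0.067825, -0.127943)
  k2: at (u, v) = (1.025000, -0.968750), (du/dtau, dv/dtau) = (1.001696, 1.246801); Gamma_uuu = 0.384524, Gamma_uuv = 0.000000, Gamma_uvv = -0.288393, Gamma_vuu = -0.725656, Gamma_vuv = 0.000000, Gamma_vvv = 0.544242; k2 = (1.001696, 1.246801, 0.062482, -0.117913)
  k3: at (u, v) = (1.025042, -0.968830), (du/dtau, dv/dtau) = (1.001562, 1.247052); Gamma_uuu = 0.384536, Gamma_uuv = 0.000000, Gamma_uvv = -0.288402, Gamma_vuu = -0.725673, Gamma_vuv = 0.000000, Gamma_vvv = 0.544254; k3 = (1.001562, 1.247052, 0.062767, -0.118450)
  k4: at (u, v) = (1.050078, -0.937647), (du/dtau, dv/dtau) = (1.003138, 1.244078); Gamma_uuu = 0.374928, Gamma_uuv = 0.000000, Gamma_uvv = -0.281196, Gamma_vuu = -0.707818, Gamma_vuv = 0.000000, Gamma_vvv = 0.530863; k4 = (1.003138, 1.244078, 0.057930, -0.109365)
  Y <- Y + (h/6)(k1 + 2k2 + 2k3 + k4): u = 1.0501, v = -0.9377, du/dtau = 1.0031, dv/dtau = 1.2441
step 2:
  k1: at (u, v) = (1.050080, -0.937652), (du/dtau, dv/dtau) = (1.003135, 1.244083); Gamma_uuu = 0.374929, Gamma_uuv = 0.000000, Gamma_uvv = -0.281197, Gamma_vuu = -0.707818, Gamma_vuv = 0.000000, Gamma_vvv = 0.530864; k1 = (1.003135, 1.244083, 0.057936, -0.109377)
  k2: at (u, v) = (1.075159, -0.906550), (du/dtau, dv/dtau) = (1.004584, 1.241349); Gamma_uuu = 0.365778, Gamma_uuv = 0.000000, Gamma_uvv = -0.274333, Gamma_vuu = -0.690793, Gamma_vuv = 0.000000, Gamma_vvv = 0.518095; k2 = (1.004584, 1.241349, 0.053594, -0.101216)
  k3: at (u, v) = (1.075195, -0.906618), (du/dtau, dv/dtau) = (1.004475, 1.241553); Gamma_uuu = 0.365787, Gamma_uuv = 0.000000, Gamma_uvv = -0.274340, Gamma_vuu = -0.690806, Gamma_vuv = 0.000000, Gamma_vvv = 0.518104; k3 = (1.004475, 1.241553, 0.053814, -0.101631)
  k4: at (u, v) = (1.100304, -0.875574), (du/dtau, dv/dtau) = (1.005826, 1.239002); Gamma_uuu = 0.357060, Gamma_uuv = 0.000000, Gamma_uvv = -0.267795, Gamma_vuu = -0.674552, Gamma_vuv = 0.000000, Gamma_vvv = 0.505914; k4 = (1.005826, 1.239002, 0.049866, -0.094206)
  Y <- Y + (h/6)(k1 + 2k2 + 2k3 + k4): u = 1.1003, v = -0.8756, du/dtau = 1.0058, dv/dtau = 1.2390
step 3:
  k1: at (u, v) = (1.100306, -0.875578), (du/dtau, dv/dtau) = (1.005824, 1.239006); Gamma_uuu = 0.357061, Gamma_uuv = 0.000000, Gamma_uvv = -0.267795, Gamma_vuu = -0.674553, Gamma_vuv = 0.000000, Gamma_vvv = 0.505915; k1 = (1.005824, 1.239006, 0.049871, -0.094215)
  k2: at (u, v) = (1.125452, -0.844603), (du/dtau, dv/dtau) = (1.007071, 1.236650); Gamma_uuu = 0.348731, Gamma_uuv = 0.000000, Gamma_uvv = -0.261549, Gamma_vuu = -0.659025, Gamma_vuv = 0.000000, Gamma_vvv = 0.494269; k2 = (1.007071, 1.236650, 0.046307, -0.087510)
  k3: at (u, v) = (1.125483, -0.844661), (du/dtau, dv/dtau) = (1.006982, 1.236818); Gamma_uuu = 0.348739, Gamma_uuv = 0.000000, Gamma_uvv = -0.261554, Gamma_vuu = -0.659035, Gamma_vuv = 0.000000, Gamma_vvv = 0.494276; k3 = (1.006982, 1.236818, 0.046479, -0.087834)
  k4: at (u, v) = (1.150655, -0.813737), (du/dtau, dv/dtau) = (1.008148, 1.234614); Gamma_uuu = 0.340780, Gamma_uuv = 0.000000, Gamma_uvv = -0.255585, Gamma_vuu = -0.644184, Gamma_vuv = 0.000000, Gamma_vvv = 0.483138; k4 = (1.008148, 1.234614, 0.043225, -0.081709)
  Y <- Y + (h/6)(k1 + 2k2 + 2k3 + k4): u = 1.1507, v = -0.8137, du/dtau = 1.0081, dv/dtau = 1.2346


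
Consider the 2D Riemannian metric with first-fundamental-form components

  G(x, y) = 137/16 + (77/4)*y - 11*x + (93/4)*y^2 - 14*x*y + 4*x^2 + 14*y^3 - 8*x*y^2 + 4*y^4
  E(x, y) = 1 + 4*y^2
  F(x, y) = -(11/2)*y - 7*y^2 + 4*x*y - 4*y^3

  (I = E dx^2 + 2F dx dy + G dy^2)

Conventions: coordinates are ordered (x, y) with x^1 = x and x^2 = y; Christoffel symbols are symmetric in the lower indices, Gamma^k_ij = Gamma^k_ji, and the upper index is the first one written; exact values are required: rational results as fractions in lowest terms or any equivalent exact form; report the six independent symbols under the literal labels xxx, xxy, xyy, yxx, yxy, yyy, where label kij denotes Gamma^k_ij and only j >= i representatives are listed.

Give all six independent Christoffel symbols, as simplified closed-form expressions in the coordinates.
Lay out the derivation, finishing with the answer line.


E = 1 + 4*y^2; F = -(11/2)*y - 7*y^2 + 4*x*y - 4*y^3; G = 137/16 + (77/4)*y - 11*x + (93/4)*y^2 - 14*x*y + 4*x^2 + 14*y^3 - 8*x*y^2 + 4*y^4
Gamma^k_ij = (1/2) g^{kl} (d_i g_jl + d_j g_il - d_l g_ij), with g^inv = (1/(EG-F^2)) [[G, -F], [-F, E]]
first partials: E_x = 0, E_y = 8*y, F_x = 4*y, F_y = -11/2 - 14*y + 4*x - 12*y^2, G_x = -11 - 14*y + 8*x - 8*y^2, G_y = 77/4 + (93/2)*y - 14*x + 42*y^2 - 16*x*y + 16*y^3
D = EG - F^2 = 137/16 + (77/4)*y - 11*x + (109/4)*y^2 - 14*x*y + 4*x^2 + 14*y^3 - 8*x*y^2 + 4*y^4
expanded: Gamma^x_xx = (G E_x - 2F F_x + F E_y)/(2D), Gamma^x_xy = (G E_y - F G_x)/(2D), Gamma^x_yy = (2G F_y - G G_x - F G_y)/(2D), Gamma^y_xx = (2E F_x - E E_y - F E_x)/(2D), Gamma^y_xy = (E G_x - F E_y)/(2D), Gamma^y_yy = (E G_y - 2F F_y + F G_x)/(2D); substitute and cancel common factors

Answer: Gamma_xxx = 0, Gamma_xxy = 64*y/(64*x^2 - 128*x*y^2 - 224*x*y - 176*x + 64*y^4 + 224*y^3 + 436*y^2 + 308*y + 137), Gamma_xyy = (-128*y^2 - 112*y)/(64*x^2 - 128*x*y^2 - 224*x*y - 176*x + 64*y^4 + 224*y^3 + 436*y^2 + 308*y + 137), Gamma_yxx = 0, Gamma_yxy = (64*x - 64*y^2 - 112*y - 88)/(64*x^2 - 128*x*y^2 - 224*x*y - 176*x + 64*y^4 + 224*y^3 + 436*y^2 + 308*y + 137), Gamma_yyy = (-128*x*y - 112*x + 128*y^3 + 336*y^2 + 372*y + 154)/(64*x^2 - 128*x*y^2 - 224*x*y - 176*x + 64*y^4 + 224*y^3 + 436*y^2 + 308*y + 137)


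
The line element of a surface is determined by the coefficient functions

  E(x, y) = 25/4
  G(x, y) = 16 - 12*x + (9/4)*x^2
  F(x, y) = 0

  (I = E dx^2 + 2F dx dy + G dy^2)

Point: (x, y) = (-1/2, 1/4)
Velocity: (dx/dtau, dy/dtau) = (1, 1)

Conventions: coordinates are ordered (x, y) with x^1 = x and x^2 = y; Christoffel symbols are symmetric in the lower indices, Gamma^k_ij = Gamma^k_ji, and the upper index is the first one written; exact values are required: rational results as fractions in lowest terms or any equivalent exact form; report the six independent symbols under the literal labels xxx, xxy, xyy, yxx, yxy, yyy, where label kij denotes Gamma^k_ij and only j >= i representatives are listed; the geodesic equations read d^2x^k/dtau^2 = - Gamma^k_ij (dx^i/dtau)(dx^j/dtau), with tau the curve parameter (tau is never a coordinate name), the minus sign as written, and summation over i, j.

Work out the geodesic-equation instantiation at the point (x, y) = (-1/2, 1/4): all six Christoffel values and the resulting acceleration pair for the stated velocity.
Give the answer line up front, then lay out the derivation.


Answer: Gamma_xxx = 0, Gamma_xxy = 0, Gamma_xyy = 57/50, Gamma_yxx = 0, Gamma_yxy = -6/19, Gamma_yyy = 0; accelerations (d^2x/dtau^2, d^2y/dtau^2) = (-57/50, 12/19)

E = 25/4, F = 0, G = 361/16 at the point
E_x = 0, E_y = 0, F_x = 0, F_y = 0, G_x = -57/4, G_y = 0
EG - F^2 = 9025/64;  g^inv = (64/9025) * [[361/16, 0], [0, 25/4]]
first-kind symbols [ij,l] = (1/2)(d_i g_jl + d_j g_il - d_l g_ij): [xx,x] = E_x/2 = 0, [xx,y] = F_x - E_y/2 = 0, [xy,x] = E_y/2 = 0, [xy,y] = G_x/2 = -57/8, [yy,x] = F_y - G_x/2 = 57/8, [yy,y] = G_y/2 = 0
Gamma^x_ij = (G*[ij,x] - F*[ij,y])/(EG - F^2), Gamma^y_ij = (E*[ij,y] - F*[ij,x])/(EG - F^2)
Gamma_xxx = 0, Gamma_xxy = 0, Gamma_xyy = 57/50, Gamma_yxx = 0, Gamma_yxy = -6/19, Gamma_yyy = 0
d^2x/dtau^2 = -(Gamma_xxx*(1)^2 + 2*Gamma_xxy*(1)*(1) + Gamma_xyy*(1)^2) = -57/50
d^2y/dtau^2 = -(Gamma_yxx*(1)^2 + 2*Gamma_yxy*(1)*(1) + Gamma_yyy*(1)^2) = 12/19


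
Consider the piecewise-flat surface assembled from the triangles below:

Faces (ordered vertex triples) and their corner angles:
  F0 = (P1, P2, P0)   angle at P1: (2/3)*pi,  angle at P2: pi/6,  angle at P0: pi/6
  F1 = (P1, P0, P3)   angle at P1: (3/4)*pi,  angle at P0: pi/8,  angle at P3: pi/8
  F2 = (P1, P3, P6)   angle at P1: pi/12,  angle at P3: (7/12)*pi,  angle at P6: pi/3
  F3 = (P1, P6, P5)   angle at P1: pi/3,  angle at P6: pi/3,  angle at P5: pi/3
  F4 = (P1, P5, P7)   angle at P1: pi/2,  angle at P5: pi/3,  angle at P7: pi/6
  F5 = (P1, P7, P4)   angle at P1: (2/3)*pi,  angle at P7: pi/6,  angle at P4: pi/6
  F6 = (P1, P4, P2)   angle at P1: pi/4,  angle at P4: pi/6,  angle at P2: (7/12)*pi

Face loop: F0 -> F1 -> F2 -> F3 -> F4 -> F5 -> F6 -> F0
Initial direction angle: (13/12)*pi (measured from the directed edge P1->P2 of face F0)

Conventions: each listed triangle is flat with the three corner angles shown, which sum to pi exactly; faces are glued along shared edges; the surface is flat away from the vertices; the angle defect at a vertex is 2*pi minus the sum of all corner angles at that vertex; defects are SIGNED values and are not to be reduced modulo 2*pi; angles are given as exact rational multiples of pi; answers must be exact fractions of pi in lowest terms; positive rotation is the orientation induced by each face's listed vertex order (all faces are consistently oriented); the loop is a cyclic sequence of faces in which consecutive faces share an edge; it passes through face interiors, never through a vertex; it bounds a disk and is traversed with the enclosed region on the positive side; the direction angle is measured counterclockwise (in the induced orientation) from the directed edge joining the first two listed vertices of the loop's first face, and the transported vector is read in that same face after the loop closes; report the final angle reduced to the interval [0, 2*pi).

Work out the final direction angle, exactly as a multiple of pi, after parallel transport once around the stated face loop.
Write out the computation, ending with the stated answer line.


enclosed vertex P1: corner angles sum to (13/4)*pi, defect = 2*pi - (13/4)*pi = (-5/4)*pi
final direction = starting direction + enclosed defect total, reduced mod 2*pi (induced orientation)
final angle = (13/12)*pi - (5/4)*pi = (11/6)*pi (mod 2*pi)

Answer: final direction angle = (11/6)*pi


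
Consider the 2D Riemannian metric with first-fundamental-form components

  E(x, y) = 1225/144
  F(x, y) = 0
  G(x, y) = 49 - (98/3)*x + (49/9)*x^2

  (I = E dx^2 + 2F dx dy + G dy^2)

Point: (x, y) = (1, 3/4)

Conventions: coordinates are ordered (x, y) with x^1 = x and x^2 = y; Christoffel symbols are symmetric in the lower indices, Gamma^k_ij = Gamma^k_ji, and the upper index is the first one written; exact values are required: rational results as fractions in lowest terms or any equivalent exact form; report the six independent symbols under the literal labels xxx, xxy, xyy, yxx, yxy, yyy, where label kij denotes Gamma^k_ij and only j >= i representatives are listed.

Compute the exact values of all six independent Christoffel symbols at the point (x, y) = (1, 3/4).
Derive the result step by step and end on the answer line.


E = 1225/144, F = 0, G = 196/9 at the point
E_x = 0, E_y = 0, F_x = 0, F_y = 0, G_x = -196/9, G_y = 0
EG - F^2 = 60025/324;  g^inv = (324/60025) * [[196/9, 0], [0, 1225/144]]
first-kind symbols [ij,l] = (1/2)(d_i g_jl + d_j g_il - d_l g_ij): [xx,x] = E_x/2 = 0, [xx,y] = F_x - E_y/2 = 0, [xy,x] = E_y/2 = 0, [xy,y] = G_x/2 = -98/9, [yy,x] = F_y - G_x/2 = 98/9, [yy,y] = G_y/2 = 0
Gamma^x_ij = (G*[ij,x] - F*[ij,y])/(EG - F^2), Gamma^y_ij = (E*[ij,y] - F*[ij,x])/(EG - F^2)

Answer: Gamma_xxx = 0, Gamma_xxy = 0, Gamma_xyy = 32/25, Gamma_yxx = 0, Gamma_yxy = -1/2, Gamma_yyy = 0


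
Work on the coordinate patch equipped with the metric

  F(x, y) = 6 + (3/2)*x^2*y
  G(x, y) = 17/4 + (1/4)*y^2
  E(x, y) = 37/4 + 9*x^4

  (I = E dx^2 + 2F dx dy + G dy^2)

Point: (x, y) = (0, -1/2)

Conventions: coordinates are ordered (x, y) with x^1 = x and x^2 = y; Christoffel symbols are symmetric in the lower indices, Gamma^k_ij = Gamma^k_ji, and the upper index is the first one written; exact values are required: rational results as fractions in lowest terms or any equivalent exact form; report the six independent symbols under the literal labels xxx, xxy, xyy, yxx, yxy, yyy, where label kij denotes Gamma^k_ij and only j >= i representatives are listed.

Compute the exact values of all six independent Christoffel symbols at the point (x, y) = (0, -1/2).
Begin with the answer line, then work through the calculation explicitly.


Answer: Gamma_xxx = 0, Gamma_xxy = 0, Gamma_xyy = 16/83, Gamma_yxx = 0, Gamma_yxy = 0, Gamma_yyy = -74/249

E = 37/4, F = 6, G = 69/16 at the point
E_x = 0, E_y = 0, F_x = 0, F_y = 0, G_x = 0, G_y = -1/4
EG - F^2 = 249/64;  g^inv = (64/249) * [[69/16, -6], [-6, 37/4]]
first-kind symbols [ij,l] = (1/2)(d_i g_jl + d_j g_il - d_l g_ij): [xx,x] = E_x/2 = 0, [xx,y] = F_x - E_y/2 = 0, [xy,x] = E_y/2 = 0, [xy,y] = G_x/2 = 0, [yy,x] = F_y - G_x/2 = 0, [yy,y] = G_y/2 = -1/8
Gamma^x_ij = (G*[ij,x] - F*[ij,y])/(EG - F^2), Gamma^y_ij = (E*[ij,y] - F*[ij,x])/(EG - F^2)


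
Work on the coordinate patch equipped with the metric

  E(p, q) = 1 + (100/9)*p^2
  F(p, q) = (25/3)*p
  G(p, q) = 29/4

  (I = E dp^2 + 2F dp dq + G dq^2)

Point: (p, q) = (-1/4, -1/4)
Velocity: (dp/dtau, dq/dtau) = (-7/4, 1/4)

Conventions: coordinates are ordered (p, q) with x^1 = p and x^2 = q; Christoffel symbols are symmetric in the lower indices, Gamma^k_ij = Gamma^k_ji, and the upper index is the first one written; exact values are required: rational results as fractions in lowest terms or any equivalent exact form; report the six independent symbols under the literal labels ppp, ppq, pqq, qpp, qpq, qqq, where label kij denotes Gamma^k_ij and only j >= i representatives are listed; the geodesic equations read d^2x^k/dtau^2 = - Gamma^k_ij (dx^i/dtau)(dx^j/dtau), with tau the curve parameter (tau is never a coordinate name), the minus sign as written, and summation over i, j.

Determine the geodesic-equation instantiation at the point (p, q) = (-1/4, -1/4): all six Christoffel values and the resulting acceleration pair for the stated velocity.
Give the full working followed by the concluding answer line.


E = 61/36, F = -25/12, G = 29/4 at the point
E_p = -50/9, E_q = 0, F_p = 25/3, F_q = 0, G_p = 0, G_q = 0
EG - F^2 = 143/18;  g^inv = (18/143) * [[29/4, 25/12], [25/12, 61/36]]
first-kind symbols [ij,l] = (1/2)(d_i g_jl + d_j g_il - d_l g_ij): [pp,p] = E_p/2 = -25/9, [pp,q] = F_p - E_q/2 = 25/3, [pq,p] = E_q/2 = 0, [pq,q] = G_p/2 = 0, [qq,p] = F_q - G_p/2 = 0, [qq,q] = G_q/2 = 0
Gamma^p_ij = (G*[ij,p] - F*[ij,q])/(EG - F^2), Gamma^q_ij = (E*[ij,q] - F*[ij,p])/(EG - F^2)
Gamma_ppp = -50/143, Gamma_ppq = 0, Gamma_pqq = 0, Gamma_qpp = 150/143, Gamma_qpq = 0, Gamma_qqq = 0
d^2p/dtau^2 = -(Gamma_ppp*(-7/4)^2 + 2*Gamma_ppq*(-7/4)*(1/4) + Gamma_pqq*(1/4)^2) = 1225/1144
d^2q/dtau^2 = -(Gamma_qpp*(-7/4)^2 + 2*Gamma_qpq*(-7/4)*(1/4) + Gamma_qqq*(1/4)^2) = -3675/1144

Answer: Gamma_ppp = -50/143, Gamma_ppq = 0, Gamma_pqq = 0, Gamma_qpp = 150/143, Gamma_qpq = 0, Gamma_qqq = 0; accelerations (d^2p/dtau^2, d^2q/dtau^2) = (1225/1144, -3675/1144)


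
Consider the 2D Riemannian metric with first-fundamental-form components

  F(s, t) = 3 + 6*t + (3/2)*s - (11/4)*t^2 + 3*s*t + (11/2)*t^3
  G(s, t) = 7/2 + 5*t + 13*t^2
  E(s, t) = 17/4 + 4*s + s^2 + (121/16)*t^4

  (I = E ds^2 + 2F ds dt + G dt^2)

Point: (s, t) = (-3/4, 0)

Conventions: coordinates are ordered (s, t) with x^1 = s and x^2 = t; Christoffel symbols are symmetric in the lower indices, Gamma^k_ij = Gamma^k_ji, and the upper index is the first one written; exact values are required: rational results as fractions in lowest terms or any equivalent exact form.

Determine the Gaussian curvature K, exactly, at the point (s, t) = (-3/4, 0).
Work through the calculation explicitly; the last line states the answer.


E = 29/16, F = 15/8, G = 7/2, EG - F^2 = 181/64 at the point
E_s = 5/2, E_t = 0, F_s = 3/2, F_t = 15/4, G_s = 0, G_t = 5
E_tt = 0, F_st = 3, G_ss = 0
Evaluate Brioschi's two determinant matrices M1, M2 and divide by (EG - F^2)^2.
M1 = [[-E_tt/2 + F_st - G_ss/2, E_s/2, F_s - E_t/2], [F_t - G_s/2, E, F], [G_t/2, F, G]] = [[3, 5/4, 3/2], [15/4, 29/16, 15/8], [5/2, 15/8, 7/2]]; det M1 = 27/16
M2 = [[0, E_t/2, G_s/2], [E_t/2, E, F], [G_s/2, F, G]] = [[0, 0, 0], [0, 29/16, 15/8], [0, 15/8, 7/2]]; det M2 = 0
det M1 - det M2 = 27/16; K = 27/16 / (181/64)^2 = 6912/32761

Answer: K = 6912/32761


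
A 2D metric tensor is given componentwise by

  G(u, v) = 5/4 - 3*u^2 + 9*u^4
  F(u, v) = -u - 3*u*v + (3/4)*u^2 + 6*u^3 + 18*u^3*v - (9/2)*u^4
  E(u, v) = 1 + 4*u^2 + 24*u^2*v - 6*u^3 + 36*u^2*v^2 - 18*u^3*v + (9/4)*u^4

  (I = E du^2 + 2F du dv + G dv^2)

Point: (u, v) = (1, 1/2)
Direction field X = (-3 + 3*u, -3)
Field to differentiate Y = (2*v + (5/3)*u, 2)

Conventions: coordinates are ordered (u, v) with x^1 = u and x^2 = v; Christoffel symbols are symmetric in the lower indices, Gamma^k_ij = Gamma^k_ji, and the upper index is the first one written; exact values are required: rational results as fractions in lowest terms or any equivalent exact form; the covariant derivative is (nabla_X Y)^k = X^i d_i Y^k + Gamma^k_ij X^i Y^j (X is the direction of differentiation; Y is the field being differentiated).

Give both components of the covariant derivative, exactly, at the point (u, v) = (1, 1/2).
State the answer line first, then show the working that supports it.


Answer: (nabla_X Y)^u = -190/13, (nabla_X Y)^v = -80/13

E = 53/4, F = 35/4, G = 29/4 at the point
E_u = 14, E_v = 42, F_u = 26, F_v = 15, G_u = 30, G_v = 0
EG - F^2 = 39/2;  g^inv = (2/39) * [[29/4, -35/4], [-35/4, 53/4]]
first-kind symbols [ij,l] = (1/2)(d_i g_jl + d_j g_il - d_l g_ij): [uu,u] = E_u/2 = 7, [uu,v] = F_u - E_v/2 = 5, [uv,u] = E_v/2 = 21, [uv,v] = G_u/2 = 15, [vv,u] = F_v - G_u/2 = 0, [vv,v] = G_v/2 = 0
Gamma^u_ij = (G*[ij,u] - F*[ij,v])/(EG - F^2), Gamma^v_ij = (E*[ij,v] - F*[ij,u])/(EG - F^2)
Gamma_uuu = 14/39, Gamma_uuv = 14/13, Gamma_uvv = 0, Gamma_vuu = 10/39, Gamma_vuv = 10/13, Gamma_vvv = 0
X = (0, -3), Y = (8/3, 2) at the point


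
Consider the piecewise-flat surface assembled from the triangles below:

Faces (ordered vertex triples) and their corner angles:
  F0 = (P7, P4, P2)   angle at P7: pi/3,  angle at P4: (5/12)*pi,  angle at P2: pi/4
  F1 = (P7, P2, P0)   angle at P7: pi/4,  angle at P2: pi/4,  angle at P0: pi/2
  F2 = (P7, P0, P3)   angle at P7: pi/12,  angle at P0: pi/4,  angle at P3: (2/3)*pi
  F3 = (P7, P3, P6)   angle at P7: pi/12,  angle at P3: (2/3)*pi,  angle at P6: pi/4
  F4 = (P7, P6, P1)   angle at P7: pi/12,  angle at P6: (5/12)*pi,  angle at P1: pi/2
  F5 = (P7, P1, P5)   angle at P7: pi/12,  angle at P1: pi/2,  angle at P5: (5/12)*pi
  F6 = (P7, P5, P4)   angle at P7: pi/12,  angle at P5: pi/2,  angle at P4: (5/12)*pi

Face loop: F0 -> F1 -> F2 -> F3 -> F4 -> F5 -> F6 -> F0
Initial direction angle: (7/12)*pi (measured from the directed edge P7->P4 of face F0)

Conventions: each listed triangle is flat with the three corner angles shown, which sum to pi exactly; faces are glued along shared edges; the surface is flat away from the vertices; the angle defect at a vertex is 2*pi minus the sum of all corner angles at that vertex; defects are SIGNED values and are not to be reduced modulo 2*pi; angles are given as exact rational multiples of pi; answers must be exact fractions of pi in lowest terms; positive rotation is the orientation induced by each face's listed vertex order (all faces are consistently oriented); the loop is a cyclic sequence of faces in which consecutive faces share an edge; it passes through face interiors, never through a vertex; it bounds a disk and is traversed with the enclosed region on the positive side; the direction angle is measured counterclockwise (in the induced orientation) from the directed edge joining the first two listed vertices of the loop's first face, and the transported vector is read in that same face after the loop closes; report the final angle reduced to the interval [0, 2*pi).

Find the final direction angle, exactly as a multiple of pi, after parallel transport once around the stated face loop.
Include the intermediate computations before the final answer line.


enclosed vertex P7: corner angles sum to pi, defect = 2*pi - pi = pi
final direction = starting direction + enclosed defect total, reduced mod 2*pi (induced orientation)
final angle = (7/12)*pi + pi = (19/12)*pi (mod 2*pi)

Answer: final direction angle = (19/12)*pi


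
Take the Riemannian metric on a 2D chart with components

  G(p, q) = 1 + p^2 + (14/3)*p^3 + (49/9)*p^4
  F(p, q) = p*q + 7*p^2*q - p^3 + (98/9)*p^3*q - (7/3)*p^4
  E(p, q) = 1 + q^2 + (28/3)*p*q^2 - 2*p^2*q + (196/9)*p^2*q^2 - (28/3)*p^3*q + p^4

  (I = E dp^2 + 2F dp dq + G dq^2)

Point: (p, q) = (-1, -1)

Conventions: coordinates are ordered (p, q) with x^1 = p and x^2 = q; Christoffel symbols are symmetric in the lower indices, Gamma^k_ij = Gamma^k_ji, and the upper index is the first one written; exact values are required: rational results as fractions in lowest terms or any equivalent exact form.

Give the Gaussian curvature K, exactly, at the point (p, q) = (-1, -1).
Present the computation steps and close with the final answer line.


E = 73/9, F = 32/9, G = 25/9, EG - F^2 = 89/9 at the point
E_p = -128/9, E_q = -176/9, F_p = -40/3, F_q = -44/9, G_p = -88/9, G_q = 0
E_qq = 242/9, F_pq = 59/3, G_pp = 118/3
Using the Brioschi determinant formula for K from the metric derivatives:
M1 = [[-E_qq/2 + F_pq - G_pp/2, E_p/2, F_p - E_q/2], [F_q - G_p/2, E, F], [G_q/2, F, G]] = [[-121/9, -64/9, -32/9], [0, 73/9, 32/9], [0, 32/9, 25/9]]; det M1 = -10769/81
M2 = [[0, E_q/2, G_p/2], [E_q/2, E, F], [G_p/2, F, G]] = [[0, -88/9, -44/9], [-88/9, 73/9, 32/9], [-44/9, 32/9, 25/9]]; det M2 = -9680/81
det M1 - det M2 = -121/9; K = -121/9 / (89/9)^2 = -1089/7921

Answer: K = -1089/7921


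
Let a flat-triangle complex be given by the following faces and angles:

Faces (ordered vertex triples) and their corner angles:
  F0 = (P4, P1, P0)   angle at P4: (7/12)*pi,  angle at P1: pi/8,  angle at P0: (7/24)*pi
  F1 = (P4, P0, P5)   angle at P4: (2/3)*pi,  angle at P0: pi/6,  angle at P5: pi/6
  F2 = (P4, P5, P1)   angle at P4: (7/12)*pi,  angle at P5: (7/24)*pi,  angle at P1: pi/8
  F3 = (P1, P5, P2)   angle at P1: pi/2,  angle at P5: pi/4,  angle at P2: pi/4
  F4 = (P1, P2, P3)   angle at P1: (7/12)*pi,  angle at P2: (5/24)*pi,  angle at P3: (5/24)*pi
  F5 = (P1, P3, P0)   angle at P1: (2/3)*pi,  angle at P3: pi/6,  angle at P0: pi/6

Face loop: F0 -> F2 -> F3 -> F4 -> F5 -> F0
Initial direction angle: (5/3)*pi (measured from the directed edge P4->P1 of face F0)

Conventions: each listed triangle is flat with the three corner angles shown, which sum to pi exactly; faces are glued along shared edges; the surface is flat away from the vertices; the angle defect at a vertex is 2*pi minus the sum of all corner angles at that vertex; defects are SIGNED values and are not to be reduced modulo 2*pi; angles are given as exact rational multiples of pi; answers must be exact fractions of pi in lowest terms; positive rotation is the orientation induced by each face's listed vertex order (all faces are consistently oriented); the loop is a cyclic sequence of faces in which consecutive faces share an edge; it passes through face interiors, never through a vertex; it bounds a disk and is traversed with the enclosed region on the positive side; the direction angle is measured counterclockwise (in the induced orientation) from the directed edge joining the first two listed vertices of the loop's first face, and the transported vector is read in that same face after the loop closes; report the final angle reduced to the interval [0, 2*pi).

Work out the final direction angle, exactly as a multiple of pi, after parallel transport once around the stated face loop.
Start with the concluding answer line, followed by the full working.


Answer: final direction angle = (5/3)*pi

enclosed vertex P1: corner angles sum to 2*pi, defect = 2*pi - 2*pi = 0
the rotation equals the total enclosed defect, so the final angle is initial + defects (mod 2*pi)
final angle = (5/3)*pi + 0 = (5/3)*pi (mod 2*pi)


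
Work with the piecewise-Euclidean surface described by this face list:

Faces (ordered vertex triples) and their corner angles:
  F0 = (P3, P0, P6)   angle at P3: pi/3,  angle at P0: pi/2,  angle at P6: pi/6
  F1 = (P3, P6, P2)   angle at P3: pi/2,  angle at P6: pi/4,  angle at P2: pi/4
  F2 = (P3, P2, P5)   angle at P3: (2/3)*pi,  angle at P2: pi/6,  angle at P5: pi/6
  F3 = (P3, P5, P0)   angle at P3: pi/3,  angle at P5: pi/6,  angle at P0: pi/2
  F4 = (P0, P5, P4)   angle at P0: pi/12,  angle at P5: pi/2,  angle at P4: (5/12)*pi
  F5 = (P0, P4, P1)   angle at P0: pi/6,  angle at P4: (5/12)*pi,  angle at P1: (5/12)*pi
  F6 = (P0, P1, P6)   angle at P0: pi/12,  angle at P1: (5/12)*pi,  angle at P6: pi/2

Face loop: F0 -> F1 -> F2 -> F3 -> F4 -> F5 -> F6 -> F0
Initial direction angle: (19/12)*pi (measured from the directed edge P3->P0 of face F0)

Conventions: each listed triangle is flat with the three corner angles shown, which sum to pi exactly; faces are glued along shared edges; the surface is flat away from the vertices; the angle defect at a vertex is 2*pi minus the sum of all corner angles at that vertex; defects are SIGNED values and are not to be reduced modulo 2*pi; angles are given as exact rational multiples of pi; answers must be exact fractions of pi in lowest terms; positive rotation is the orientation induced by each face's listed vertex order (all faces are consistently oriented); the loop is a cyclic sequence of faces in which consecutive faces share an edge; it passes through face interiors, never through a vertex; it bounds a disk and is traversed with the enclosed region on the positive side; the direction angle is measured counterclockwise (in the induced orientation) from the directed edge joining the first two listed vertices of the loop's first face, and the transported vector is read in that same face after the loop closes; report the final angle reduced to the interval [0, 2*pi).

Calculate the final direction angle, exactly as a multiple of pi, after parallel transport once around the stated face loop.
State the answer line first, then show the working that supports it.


Answer: final direction angle = (5/12)*pi

enclosed vertex P0: corner angles sum to (4/3)*pi, defect = 2*pi - (4/3)*pi = (2/3)*pi
enclosed vertex P3: corner angles sum to (11/6)*pi, defect = 2*pi - (11/6)*pi = pi/6
the final direction is the initial angle plus the enclosed defects, taken mod 2*pi in the induced orientation
final angle = (19/12)*pi + (5/6)*pi = (5/12)*pi (mod 2*pi)


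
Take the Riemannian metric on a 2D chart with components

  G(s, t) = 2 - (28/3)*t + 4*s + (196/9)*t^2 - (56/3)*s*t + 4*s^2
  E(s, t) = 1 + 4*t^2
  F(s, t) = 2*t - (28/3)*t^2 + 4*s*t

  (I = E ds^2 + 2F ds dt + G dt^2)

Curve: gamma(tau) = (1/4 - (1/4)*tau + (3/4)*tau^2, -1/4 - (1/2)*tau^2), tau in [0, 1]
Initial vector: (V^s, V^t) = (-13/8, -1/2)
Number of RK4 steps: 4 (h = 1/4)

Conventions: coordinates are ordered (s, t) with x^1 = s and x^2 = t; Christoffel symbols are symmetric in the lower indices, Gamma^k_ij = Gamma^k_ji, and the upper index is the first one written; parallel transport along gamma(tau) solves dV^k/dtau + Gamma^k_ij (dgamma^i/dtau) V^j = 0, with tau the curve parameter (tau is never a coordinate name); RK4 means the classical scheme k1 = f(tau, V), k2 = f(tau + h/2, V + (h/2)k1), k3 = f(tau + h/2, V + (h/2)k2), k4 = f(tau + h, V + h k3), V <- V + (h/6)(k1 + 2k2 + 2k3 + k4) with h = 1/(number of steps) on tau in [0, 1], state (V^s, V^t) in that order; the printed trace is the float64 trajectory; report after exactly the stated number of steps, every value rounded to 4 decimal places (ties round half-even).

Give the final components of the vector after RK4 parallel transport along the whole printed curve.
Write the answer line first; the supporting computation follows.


Answer: V^s = -1.6272, V^t = -0.4935

gamma'(tau) = (-1/4 + (3/2)*tau, -tau); f(tau, V)^k = -Gamma^k_ij(gamma(tau)) gamma'^i(tau) V^j; h = 1/4; intermediate values shown to 6 dp
curve data and Christoffel symbols at the stage parameters:
  tau = 0.000000: gamma = (0.250000, -0.250000), gamma' = (-0.250000, 0.000000); Gamma_sss = 0.000000, Gamma_sst = -0.119601, Gamma_stt = 0.279070, Gamma_tss = 0.000000, Gamma_tst = 0.637874, Gamma_ttt = -1.488372
  tau = 0.125000: gamma = (0.230469, -0.257812), gamma' = (-0.062500, -0.125000); Gamma_sss = 0.000000, Gamma_sst = -0.123310, Gamma_stt = 0.287722, Gamma_tss = 0.000000, Gamma_tst = 0.637099, Gamma_ttt = -1.486565
  tau = 0.250000: gamma = (0.234375, -0.281250), gamma' = (0.125000, -0.250000); Gamma_sss = 0.000000, Gamma_sst = -0.124285, Gamma_stt = 0.289999, Gamma_tss = 0.000000, Gamma_tst = 0.614522, Gamma_ttt = -1.433884
  tau = 0.375000: gamma = (0.261719, -0.320312), gamma' = (0.312500, -0.375000); Gamma_sss = 0.000000, Gamma_sst = -0.121791, Gamma_stt = 0.284178, Gamma_tss = 0.000000, Gamma_tst = 0.573802, Gamma_ttt = -1.338871
  tau = 0.500000: gamma = (0.312500, -0.375000), gamma' = (0.500000, -0.500000); Gamma_sss = 0.000000, Gamma_sst = -0.115802, Gamma_stt = 0.270205, Gamma_tss = 0.000000, Gamma_tst = 0.521110, Gamma_ttt = -1.215923
  tau = 0.625000: gamma = (0.386719, -0.445312), gamma' = (0.687500, -0.625000); Gamma_sss = 0.000000, Gamma_sst = -0.107125, Gamma_stt = 0.249959, Gamma_tss = 0.000000, Gamma_tst = 0.463269, Gamma_ttt = -1.080962
  tau = 0.750000: gamma = (0.484375, -0.531250), gamma' = (0.875000, -0.750000); Gamma_sss = 0.000000, Gamma_sst = -0.096975, Gamma_stt = 0.226275, Gamma_tss = 0.000000, Gamma_tst = 0.405964, Gamma_ttt = -0.947249
  tau = 0.875000: gamma = (0.605469, -0.632812), gamma' = (1.062500, -0.875000); Gamma_sss = 0.000000, Gamma_sst = -0.086481, Gamma_stt = 0.201790, Gamma_tss = 0.000000, Gamma_tst = 0.352865, Gamma_ttt = -0.823351
  tau = 1.000000: gamma = (0.750000, -0.750000), gamma' = (1.250000, -1.000000); Gamma_sss = 0.000000, Gamma_sst = -0.076433, Gamma_stt = 0.178344, Gamma_tss = 0.000000, Gamma_tst = 0.305732, Gamma_ttt = -0.713376
step 0: V^s = -1.6250, V^t = -0.5000
step 1: k1 = (0.014950, -0.079734), k2 = (0.010608, -0.054806), k3 = (0.010704, -0.055304), k4 = (0.005173, -0.025577); V <- V + (h/6)(k1 + 2k2 + 2k3 + k4): V^s = -1.6224, V^t = -0.5136
step 2: k1 = (0.005198, -0.025701), k2 = (-0.000672, 0.003168), k3 = (-0.000117, 0.000551), k4 = (-0.005153, 0.023191); V <- V + (h/6)(k1 + 2k2 + 2k3 + k4): V^s = -1.6224, V^t = -0.5134
step 3: k1 = (-0.005138, 0.023123), k2 = (-0.008671, 0.037500), k3 = (-0.008229, 0.035586), k4 = (-0.010263, 0.042964); V <- V + (h/6)(k1 + 2k2 + 2k3 + k4): V^s = -1.6245, V^t = -0.5045
step 4: k1 = (-0.010277, 0.043022), k2 = (-0.010969, 0.044758), k3 = (-0.010905, 0.044494), k4 = (-0.010759, 0.043034); V <- V + (h/6)(k1 + 2k2 + 2k3 + k4): V^s = -1.6272, V^t = -0.4935


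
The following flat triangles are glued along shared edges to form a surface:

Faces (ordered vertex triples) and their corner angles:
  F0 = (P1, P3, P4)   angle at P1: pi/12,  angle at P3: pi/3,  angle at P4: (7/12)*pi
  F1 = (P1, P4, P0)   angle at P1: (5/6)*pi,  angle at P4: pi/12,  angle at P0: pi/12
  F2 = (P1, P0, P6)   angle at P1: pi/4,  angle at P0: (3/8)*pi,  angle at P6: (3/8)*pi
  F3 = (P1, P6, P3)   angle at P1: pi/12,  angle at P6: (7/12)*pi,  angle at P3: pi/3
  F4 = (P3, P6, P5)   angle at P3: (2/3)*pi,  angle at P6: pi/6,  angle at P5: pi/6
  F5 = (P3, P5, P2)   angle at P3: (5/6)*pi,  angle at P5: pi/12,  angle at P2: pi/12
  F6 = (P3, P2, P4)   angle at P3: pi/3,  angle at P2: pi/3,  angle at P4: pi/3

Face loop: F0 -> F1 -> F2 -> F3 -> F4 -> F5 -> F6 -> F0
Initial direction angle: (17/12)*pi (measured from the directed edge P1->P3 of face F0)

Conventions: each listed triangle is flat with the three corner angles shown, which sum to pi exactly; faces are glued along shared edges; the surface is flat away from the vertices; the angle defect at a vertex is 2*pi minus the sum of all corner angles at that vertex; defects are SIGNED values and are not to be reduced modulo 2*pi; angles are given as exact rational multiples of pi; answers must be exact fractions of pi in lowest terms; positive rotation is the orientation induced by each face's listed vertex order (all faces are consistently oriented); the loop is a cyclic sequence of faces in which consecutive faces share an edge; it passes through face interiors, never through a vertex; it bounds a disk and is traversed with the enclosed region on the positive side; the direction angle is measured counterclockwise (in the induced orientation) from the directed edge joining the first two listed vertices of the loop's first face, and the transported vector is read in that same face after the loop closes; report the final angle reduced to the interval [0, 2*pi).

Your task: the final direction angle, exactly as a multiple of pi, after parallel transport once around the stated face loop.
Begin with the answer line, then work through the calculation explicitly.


Answer: final direction angle = (5/3)*pi

enclosed vertex P1: corner angles sum to (5/4)*pi, defect = 2*pi - (5/4)*pi = (3/4)*pi
enclosed vertex P3: corner angles sum to (5/2)*pi, defect = 2*pi - (5/2)*pi = -pi/2
the final direction is the initial angle plus the enclosed defects, taken mod 2*pi in the induced orientation
final angle = (17/12)*pi + pi/4 = (5/3)*pi (mod 2*pi)
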